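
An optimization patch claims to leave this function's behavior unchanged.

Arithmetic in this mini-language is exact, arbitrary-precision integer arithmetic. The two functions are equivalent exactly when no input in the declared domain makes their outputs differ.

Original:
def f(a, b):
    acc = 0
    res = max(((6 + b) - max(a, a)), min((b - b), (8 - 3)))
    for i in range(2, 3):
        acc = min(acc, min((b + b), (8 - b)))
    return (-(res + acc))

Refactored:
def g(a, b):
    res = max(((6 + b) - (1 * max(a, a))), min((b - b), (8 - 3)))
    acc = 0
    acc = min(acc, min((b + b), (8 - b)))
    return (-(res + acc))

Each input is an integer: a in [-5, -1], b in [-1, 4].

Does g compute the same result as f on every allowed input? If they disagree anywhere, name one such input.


Behavior is preserved: although arithmetic usage differs, loop structure differs, constant usage differs, local variable names differ, statement counts differ, the outputs never diverge.
Tracing a=-4, b=2: f: acc := 0 | res := 12 | iter i=2: | acc := 0 | result -12 | g: res := 12 | acc := 0 | acc := 0 | result -12 — matching result -12.
Across all 30 domain points the two functions coincide.
verdict: equivalent


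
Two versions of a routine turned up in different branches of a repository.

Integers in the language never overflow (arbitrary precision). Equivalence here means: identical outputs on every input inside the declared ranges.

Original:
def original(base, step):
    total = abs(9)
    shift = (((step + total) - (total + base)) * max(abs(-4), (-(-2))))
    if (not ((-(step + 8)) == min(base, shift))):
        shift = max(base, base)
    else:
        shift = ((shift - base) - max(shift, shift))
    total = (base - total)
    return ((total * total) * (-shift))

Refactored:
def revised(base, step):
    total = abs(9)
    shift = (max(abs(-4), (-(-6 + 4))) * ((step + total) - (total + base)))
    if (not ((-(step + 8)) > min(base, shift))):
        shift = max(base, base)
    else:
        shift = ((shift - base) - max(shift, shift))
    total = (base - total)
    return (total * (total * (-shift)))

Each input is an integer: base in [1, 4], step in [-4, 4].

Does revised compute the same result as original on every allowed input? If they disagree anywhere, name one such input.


Try base=1, step=-4.
original: total := 9 | shift := -20 | (not ((-(step + 8)) == min(base, shift))): true | shift := 1 | total := -8 | result -64
revised: total := 9 | shift := -20 | (not ((-(step + 8)) > min(base, shift))): false | shift := -1 | total := -8 | result 64
-64 and 64 differ, so these are not the same function on this domain.
verdict: not equivalent; witness: base=1, step=-4


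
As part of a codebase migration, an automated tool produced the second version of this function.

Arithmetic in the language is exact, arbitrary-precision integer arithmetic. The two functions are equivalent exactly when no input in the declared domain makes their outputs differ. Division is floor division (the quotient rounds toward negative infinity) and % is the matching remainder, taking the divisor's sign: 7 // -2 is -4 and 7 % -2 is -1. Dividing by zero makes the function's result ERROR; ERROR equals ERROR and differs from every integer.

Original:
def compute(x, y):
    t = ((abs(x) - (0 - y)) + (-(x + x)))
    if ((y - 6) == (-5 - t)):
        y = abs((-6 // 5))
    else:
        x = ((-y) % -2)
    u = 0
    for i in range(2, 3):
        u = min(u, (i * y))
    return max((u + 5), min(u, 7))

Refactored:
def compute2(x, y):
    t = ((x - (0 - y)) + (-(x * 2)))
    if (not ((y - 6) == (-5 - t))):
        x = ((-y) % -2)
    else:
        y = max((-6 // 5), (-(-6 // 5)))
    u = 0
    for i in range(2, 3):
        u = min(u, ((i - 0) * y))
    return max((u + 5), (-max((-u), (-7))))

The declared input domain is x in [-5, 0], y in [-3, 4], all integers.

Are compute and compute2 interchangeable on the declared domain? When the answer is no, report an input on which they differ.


Try x=-5, y=-2.
compute: t = 13; ((y - 6) == (-5 - t)) -> false; x = 0; u = 0; [i=2]; u = -4; return 1
compute2: t = 3; (not ((y - 6) == (-5 - t))) -> false; y = 2; u = 0; [i=2]; u = 0; return 5
1 against 5: the behavior changed.
verdict: not equivalent; witness: x=-5, y=-2


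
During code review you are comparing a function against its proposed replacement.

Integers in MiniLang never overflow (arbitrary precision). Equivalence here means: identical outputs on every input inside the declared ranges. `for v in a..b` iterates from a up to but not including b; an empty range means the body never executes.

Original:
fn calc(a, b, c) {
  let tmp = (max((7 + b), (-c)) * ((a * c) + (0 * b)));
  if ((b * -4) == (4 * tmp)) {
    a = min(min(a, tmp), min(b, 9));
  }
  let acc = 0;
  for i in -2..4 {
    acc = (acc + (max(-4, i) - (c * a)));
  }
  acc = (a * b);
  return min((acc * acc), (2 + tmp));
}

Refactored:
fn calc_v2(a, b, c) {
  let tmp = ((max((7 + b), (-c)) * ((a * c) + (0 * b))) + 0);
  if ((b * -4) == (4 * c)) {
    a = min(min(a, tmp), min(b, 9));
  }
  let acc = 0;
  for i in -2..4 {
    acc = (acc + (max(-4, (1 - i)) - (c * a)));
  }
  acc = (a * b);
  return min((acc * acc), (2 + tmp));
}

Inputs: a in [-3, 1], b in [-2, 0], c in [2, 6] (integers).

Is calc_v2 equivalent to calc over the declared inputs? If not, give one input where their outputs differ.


Input a=0, b=-2, c=2: 0 from calc versus 2 from calc_v2.
verdict: not equivalent; witness: a=0, b=-2, c=2


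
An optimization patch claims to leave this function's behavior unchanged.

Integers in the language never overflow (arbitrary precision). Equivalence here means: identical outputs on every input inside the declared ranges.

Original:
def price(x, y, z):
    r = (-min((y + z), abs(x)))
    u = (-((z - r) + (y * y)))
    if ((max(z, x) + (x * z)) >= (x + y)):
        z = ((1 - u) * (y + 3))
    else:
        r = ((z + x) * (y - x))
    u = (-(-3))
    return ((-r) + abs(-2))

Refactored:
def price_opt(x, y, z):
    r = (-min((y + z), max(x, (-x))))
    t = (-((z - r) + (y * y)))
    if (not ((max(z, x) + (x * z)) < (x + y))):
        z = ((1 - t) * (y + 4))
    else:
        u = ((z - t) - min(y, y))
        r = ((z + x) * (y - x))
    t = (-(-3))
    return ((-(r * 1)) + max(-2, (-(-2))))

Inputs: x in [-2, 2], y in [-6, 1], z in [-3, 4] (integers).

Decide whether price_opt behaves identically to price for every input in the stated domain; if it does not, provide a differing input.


The suspicious edit (`3` became `4`) never changes the result for any input inside the declared domain; all 320 inputs agree.
verdict: equivalent


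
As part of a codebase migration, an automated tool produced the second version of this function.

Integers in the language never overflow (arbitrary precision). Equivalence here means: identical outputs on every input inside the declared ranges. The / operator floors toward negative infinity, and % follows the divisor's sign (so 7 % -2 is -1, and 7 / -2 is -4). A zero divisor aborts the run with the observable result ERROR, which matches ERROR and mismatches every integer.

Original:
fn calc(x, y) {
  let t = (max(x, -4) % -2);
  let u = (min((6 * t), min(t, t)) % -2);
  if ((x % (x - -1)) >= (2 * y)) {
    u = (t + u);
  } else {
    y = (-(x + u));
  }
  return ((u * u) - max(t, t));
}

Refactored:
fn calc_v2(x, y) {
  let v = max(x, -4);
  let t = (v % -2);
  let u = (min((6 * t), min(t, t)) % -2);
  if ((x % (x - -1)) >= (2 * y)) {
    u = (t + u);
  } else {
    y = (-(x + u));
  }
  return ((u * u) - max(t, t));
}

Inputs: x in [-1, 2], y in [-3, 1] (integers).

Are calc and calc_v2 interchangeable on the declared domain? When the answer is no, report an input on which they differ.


Comparing the listings, the differences include: statement counts differ, plus local variable names differ.
One worked example (x=-1, y=1) — calc: t=-1, then u=0, then a zero divisor aborts: ERROR; calc_v2: v=-1, then t=-1, then u=0, then a zero divisor aborts: ERROR; agreement on ERROR.
An exhaustive pass over the 20 declared inputs shows identical outputs.
verdict: equivalent


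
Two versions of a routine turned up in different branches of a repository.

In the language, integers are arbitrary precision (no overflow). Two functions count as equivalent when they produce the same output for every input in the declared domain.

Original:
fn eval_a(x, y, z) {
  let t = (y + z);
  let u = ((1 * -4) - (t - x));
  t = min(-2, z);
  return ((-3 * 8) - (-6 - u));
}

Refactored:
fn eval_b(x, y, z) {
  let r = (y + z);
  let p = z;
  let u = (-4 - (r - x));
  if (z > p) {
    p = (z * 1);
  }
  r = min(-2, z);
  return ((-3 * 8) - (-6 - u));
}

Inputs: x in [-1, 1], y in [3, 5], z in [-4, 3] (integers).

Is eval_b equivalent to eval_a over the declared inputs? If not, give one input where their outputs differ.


Equivalent — the differences include branching structure differs; and local variable names differ; and comparison usage differs; and statement counts differ, yet no declared input distinguishes the two.
Spot check at x=1, y=3, z=0 — eval_a: t = 3; u = -6; t = -2; return -24. eval_b: r = 3; p = 0; u = -6; (z > p) -> false; r = -2; return -24. Both give -24.
Checked all 72 inputs in the declared domain: the outputs agree on every one.
verdict: equivalent


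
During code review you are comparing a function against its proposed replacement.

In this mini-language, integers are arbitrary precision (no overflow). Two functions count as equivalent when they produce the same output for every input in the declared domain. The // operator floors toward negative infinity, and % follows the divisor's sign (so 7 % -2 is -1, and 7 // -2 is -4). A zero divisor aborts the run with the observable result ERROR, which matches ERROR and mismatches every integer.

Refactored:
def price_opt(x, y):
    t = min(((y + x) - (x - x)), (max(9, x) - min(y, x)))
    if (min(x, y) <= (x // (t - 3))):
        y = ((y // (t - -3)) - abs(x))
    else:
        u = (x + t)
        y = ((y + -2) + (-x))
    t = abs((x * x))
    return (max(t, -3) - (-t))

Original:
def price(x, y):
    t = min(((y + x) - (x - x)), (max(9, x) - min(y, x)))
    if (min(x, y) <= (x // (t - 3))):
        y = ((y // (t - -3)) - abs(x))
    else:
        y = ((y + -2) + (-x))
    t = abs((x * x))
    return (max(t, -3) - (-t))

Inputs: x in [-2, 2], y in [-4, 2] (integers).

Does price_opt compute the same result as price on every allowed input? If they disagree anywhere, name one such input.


The two versions differ — the changes include local variable names differ; statement counts differ; arithmetic usage differs.
Tracing x=1, y=-2: price: t = -1; (min(x, y) <= (x // (t - 3))) -> true; y = -2; t = 1; return 2 | price_opt: t = -1; (min(x, y) <= (x // (t - 3))) -> true; y = -2; t = 1; return 2 — matching result 2.
Sweeping the whole domain (35 inputs) finds no disagreement.
verdict: equivalent


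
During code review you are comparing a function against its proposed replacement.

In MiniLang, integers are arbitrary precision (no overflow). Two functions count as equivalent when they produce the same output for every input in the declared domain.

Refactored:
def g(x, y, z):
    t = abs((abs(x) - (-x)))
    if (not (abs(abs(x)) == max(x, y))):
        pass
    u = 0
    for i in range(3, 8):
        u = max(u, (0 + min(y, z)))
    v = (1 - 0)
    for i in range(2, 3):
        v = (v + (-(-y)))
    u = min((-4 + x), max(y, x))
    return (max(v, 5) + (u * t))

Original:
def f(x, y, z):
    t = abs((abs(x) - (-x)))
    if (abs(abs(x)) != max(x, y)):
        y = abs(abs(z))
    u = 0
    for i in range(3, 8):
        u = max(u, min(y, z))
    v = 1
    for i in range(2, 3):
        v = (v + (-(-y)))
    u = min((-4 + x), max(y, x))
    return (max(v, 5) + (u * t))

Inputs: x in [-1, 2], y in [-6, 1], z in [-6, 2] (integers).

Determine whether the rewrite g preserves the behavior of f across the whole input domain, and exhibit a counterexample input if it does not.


Input x=-1, y=-6, z=-6: 7 from f versus 5 from g.
verdict: not equivalent; witness: x=-1, y=-6, z=-6


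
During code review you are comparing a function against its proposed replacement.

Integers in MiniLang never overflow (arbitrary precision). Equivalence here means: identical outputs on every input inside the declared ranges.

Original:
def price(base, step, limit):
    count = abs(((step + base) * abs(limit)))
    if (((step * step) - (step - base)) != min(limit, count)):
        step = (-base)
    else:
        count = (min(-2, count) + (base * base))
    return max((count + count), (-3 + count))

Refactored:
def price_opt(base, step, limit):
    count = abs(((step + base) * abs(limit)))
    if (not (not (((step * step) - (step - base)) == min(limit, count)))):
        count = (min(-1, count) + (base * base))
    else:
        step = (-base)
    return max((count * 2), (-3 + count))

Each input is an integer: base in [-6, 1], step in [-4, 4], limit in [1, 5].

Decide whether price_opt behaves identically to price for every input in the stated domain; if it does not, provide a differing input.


These are not equivalent — on base=-5, step=-2, limit=1 the outputs split (46 vs 48).
price: count=7, then (((step * step) - (step - base)) != min(limit, count)) is false, then count=23, then returns 46
price_opt: count=7, then (not (not (((step * step) - (step - base)) == min(limit, count)))) is true, then count=24, then returns 48
verdict: not equivalent; witness: base=-5, step=-2, limit=1


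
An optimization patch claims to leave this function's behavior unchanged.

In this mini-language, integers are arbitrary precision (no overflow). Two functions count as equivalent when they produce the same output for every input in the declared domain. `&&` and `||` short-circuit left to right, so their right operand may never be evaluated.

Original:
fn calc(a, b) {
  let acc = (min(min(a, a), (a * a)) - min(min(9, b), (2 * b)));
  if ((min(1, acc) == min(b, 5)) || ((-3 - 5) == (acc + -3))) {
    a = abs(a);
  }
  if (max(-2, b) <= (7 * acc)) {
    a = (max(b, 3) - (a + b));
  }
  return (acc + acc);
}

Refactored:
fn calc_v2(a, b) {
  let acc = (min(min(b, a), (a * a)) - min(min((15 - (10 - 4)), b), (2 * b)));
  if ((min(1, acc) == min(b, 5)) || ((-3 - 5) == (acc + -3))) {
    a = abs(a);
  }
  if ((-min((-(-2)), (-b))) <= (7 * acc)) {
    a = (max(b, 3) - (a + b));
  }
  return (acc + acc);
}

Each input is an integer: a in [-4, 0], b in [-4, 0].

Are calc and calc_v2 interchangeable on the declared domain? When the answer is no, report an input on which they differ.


There is a counterexample at a=-3, b=-4: 10 on one side, 8 on the other.
calc: acc = 5; ((min(1, acc) == min(b, 5)) || ((-3 - 5) == (acc + -3))) -> false; (max(-2, b) <= (7 * acc)) -> true; a = 10; return 10
calc_v2: acc = 4; ((min(1, acc) == min(b, 5)) || ((-3 - 5) == (acc + -3))) -> false; ((-min((-(-2)), (-b))) <= (7 * acc)) -> true; a = 10; return 8
verdict: not equivalent; witness: a=-3, b=-4


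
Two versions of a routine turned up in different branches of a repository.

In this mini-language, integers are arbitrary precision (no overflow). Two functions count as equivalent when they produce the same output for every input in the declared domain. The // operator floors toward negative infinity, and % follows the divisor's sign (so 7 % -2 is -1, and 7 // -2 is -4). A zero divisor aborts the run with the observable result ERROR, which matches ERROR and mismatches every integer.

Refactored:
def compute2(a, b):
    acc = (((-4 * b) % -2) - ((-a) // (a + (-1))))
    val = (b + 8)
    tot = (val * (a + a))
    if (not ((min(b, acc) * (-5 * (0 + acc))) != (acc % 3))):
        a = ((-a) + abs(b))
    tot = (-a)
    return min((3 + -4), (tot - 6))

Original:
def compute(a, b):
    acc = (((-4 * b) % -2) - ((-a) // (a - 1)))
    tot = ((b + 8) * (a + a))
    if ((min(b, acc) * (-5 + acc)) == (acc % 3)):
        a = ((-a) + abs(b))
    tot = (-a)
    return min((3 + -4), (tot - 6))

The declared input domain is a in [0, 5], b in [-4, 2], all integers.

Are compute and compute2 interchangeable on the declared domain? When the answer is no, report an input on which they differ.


Evaluate both at a=0, b=-4.
compute: acc := 0 | tot := 0 | ((min(b, acc) * (-5 + acc)) == (acc % 3)): false | tot := 0 | result -6
compute2: acc := 0 | val := 4 | tot := 0 | (not ((min(b, acc) * (-5 * (0 + acc))) != (acc % 3))): true | a := 4 | tot := -4 | result -10
-6 != -10, so the rewrite changes behavior.
verdict: not equivalent; witness: a=0, b=-4


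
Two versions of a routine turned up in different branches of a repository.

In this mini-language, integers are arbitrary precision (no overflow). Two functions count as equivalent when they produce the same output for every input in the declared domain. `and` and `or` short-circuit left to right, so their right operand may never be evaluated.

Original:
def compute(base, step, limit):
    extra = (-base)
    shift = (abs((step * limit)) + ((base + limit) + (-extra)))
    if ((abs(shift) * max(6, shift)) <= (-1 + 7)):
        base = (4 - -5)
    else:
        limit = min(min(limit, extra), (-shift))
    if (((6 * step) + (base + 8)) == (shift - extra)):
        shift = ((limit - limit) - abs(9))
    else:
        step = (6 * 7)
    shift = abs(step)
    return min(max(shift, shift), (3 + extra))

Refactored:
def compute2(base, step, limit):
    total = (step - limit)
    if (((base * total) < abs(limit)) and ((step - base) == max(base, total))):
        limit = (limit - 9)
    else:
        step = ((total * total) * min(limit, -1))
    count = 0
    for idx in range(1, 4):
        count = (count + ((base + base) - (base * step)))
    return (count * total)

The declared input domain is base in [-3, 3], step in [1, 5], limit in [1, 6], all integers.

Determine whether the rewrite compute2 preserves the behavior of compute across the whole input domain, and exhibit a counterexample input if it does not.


Consider the input base=-3, step=1, limit=1.
compute: extra becomes 3; next shift becomes -4; next ((abs(shift) * max(6, shift)) <= (-1 + 7)) evaluates to false; next limit becomes 1; next (((6 * step) + (base + 8)) == (shift - extra)) evaluates to false; next step becomes 42; next shift becomes 42; next final value 6
compute2: total becomes 0; next (((base * total) < abs(limit)) and ((step - base) == max(base, total))) evaluates to false; next step becomes 0; next count becomes 0; next at idx=1:; next count becomes -6; next at idx=2:; next count becomes -12; next at idx=3:; next count becomes -18; next final value 0
6 and 0 differ, so these are not the same function on this domain.
verdict: not equivalent; witness: base=-3, step=1, limit=1


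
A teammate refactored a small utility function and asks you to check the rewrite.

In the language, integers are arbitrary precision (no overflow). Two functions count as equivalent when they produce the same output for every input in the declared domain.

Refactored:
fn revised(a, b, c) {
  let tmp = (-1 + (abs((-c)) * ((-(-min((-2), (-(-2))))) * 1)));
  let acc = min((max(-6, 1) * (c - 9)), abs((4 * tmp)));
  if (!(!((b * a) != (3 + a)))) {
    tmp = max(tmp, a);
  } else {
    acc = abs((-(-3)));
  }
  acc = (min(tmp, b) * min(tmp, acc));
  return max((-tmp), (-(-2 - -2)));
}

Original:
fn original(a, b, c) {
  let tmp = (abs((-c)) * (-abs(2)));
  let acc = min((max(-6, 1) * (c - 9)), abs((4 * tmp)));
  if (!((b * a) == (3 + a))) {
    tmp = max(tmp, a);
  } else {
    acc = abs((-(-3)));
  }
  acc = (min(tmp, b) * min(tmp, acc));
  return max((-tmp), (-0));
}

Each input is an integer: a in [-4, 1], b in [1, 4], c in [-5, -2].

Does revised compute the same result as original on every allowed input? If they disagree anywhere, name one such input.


Run the pair on a=1, b=4, c=-5.
original: tmp becomes -10; next acc becomes -14; next (!((b * a) == (3 + a))) evaluates to false; next acc becomes 3; next acc becomes 100; next final value 10
revised: tmp becomes -11; next acc becomes -14; next (!(!((b * a) != (3 + a)))) evaluates to false; next acc becomes 3; next acc becomes 121; next final value 11
10 and 11 differ, so these are not the same function on this domain.
verdict: not equivalent; witness: a=1, b=4, c=-5


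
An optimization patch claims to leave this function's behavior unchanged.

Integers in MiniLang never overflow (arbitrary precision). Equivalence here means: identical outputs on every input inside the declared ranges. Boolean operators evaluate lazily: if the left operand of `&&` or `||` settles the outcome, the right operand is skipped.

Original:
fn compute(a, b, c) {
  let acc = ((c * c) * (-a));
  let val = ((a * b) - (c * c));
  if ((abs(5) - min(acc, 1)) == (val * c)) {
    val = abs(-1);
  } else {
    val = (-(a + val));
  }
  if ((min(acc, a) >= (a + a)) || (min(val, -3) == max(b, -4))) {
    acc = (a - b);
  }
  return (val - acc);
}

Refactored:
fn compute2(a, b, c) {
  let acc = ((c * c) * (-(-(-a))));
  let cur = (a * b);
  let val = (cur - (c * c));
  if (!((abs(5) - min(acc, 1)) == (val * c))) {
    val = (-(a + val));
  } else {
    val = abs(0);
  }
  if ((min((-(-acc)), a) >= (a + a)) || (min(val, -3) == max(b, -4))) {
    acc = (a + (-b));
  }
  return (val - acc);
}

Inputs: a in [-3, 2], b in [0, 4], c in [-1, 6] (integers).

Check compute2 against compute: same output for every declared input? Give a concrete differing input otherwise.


Evaluate both at a=-3, b=1, c=-1.
compute: acc := 3 | val := -4 | ((abs(5) - min(acc, 1)) == (val * c)): true | val := 1 | ((min(acc, a) >= (a + a)) || (min(val, -3) == max(b, -4))): true | acc := -4 | result 5
compute2: acc := 3 | cur := -3 | val := -4 | (!((abs(5) - min(acc, 1)) == (val * c))): false | val := 0 | ((min((-(-acc)), a) >= (a + a)) || (min(val, -3) == max(b, -4))): true | acc := -4 | result 4
5 != 4, so the rewrite changes behavior.
verdict: not equivalent; witness: a=-3, b=1, c=-1


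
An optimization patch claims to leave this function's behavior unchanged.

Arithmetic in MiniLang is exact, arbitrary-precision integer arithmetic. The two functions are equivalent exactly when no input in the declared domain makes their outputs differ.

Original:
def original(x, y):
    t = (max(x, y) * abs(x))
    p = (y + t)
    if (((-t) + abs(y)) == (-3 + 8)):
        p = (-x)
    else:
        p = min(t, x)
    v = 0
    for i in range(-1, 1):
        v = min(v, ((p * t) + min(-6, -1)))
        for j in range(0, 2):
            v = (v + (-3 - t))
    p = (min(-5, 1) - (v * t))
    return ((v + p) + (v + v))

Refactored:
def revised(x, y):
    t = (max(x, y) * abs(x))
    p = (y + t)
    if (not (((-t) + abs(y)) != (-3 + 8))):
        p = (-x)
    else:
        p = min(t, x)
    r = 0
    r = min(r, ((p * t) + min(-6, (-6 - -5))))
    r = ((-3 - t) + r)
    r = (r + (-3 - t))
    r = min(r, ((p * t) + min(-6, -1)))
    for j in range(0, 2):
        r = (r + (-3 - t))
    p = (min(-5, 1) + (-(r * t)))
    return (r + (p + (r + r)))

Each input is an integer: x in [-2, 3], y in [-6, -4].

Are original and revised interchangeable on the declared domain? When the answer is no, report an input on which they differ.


Reading the diff, among the changes: arithmetic usage differs; comparison usage differs; loop structure differs; local variable names differ; statement counts differ; boolean connective usage differs; constant usage differs; min/max/abs usage differs.
As a probe, take x=3, y=-4: original runs t becomes 9; next p becomes 5; next (((-t) + abs(y)) == (-3 + 8)) evaluates to false; next p becomes 3; next v becomes 0; next at i=-1:; next v becomes 0; next at j=0:; next v becomes -12; next at j=1:; next v becomes -24; next at i=0:; next v becomes -24; next at j=0:; next v becomes -36; next at j=1:; next v becomes -48; next p becomes 427; next final value 283; revised runs t becomes 9; next p becomes 5; next (not (((-t) + abs(y)) != (-3 + 8))) evaluates to false; next p becomes 3; next r becomes 0; next r becomes 0; next r becomes -12; next r becomes -24; next r becomes -24; next at j=0:; next r becomes -36; next at j=1:; next r becomes -48; next p becomes 427; next final value 283; both end at 283.
Across all 18 domain points the two functions coincide.
verdict: equivalent


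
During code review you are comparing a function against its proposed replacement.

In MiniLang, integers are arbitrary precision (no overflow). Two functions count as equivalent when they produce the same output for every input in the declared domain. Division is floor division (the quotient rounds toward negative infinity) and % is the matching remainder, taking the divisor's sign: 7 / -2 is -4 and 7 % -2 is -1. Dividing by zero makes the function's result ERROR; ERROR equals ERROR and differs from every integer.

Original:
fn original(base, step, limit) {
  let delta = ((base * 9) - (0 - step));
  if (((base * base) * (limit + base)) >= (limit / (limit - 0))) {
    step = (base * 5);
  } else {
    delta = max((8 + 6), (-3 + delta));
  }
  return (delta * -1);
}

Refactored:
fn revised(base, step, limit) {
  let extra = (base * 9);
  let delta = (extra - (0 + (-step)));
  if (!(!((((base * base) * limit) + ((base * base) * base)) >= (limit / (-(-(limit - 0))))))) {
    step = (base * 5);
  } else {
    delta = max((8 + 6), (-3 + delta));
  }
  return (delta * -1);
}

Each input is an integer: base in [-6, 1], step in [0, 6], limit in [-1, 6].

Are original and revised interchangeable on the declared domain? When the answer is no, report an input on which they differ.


Behavior is preserved: although statement counts differ, arithmetic usage differs, boolean connective usage differs, local variable names differ, the outputs never diverge.
Tracing base=-6, step=1, limit=-1: original: delta = -53; (((base * base) * (limit + base)) >= (limit / (limit - 0))) -> false; delta = 14; return -14 | revised: extra = -54; delta = -53; (!(!((((base * base) * limit) + ((base * base) * base)) >= (limit / (-(-(limit - 0))))))) -> false; delta = 14; return -14 — matching result -14.
An exhaustive pass over the 448 declared inputs shows identical outputs.
verdict: equivalent


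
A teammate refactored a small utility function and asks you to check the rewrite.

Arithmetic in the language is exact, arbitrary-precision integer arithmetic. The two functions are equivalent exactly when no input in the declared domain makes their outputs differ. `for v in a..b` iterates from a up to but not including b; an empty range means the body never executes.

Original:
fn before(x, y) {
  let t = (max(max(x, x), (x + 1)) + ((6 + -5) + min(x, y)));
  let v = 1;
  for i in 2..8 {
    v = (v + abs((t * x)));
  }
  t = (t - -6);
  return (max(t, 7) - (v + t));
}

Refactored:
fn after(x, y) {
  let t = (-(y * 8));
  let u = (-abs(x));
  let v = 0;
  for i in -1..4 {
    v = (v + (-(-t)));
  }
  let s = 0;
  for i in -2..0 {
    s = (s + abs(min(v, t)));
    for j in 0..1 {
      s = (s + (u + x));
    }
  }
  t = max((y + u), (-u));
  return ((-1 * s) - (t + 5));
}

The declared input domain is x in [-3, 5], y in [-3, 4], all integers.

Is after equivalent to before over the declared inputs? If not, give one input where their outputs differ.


Input x=-3, y=-3: -68 from before versus -44 from after.
verdict: not equivalent; witness: x=-3, y=-3


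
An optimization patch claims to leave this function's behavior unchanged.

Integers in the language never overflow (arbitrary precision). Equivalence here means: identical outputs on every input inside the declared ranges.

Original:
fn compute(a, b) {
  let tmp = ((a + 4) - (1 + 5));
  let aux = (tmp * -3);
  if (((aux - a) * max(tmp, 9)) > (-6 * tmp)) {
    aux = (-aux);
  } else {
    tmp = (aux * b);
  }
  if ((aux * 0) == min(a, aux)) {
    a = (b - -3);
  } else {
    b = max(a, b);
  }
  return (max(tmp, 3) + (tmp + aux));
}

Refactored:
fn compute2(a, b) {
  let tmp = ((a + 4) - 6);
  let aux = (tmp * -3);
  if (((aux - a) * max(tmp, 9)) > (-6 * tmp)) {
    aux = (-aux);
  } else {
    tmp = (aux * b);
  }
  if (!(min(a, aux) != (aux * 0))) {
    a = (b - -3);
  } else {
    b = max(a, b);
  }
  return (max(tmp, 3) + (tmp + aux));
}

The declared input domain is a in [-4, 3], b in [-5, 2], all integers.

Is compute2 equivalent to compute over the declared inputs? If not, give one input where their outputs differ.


Reading the diff, among the changes: comparison usage differs; and boolean connective usage differs; and constant usage differs; and arithmetic usage differs.
As a probe, take a=1, b=-1: compute runs tmp=-1, then aux=3, then (((aux - a) * max(tmp, 9)) > (-6 * tmp)) is true, then aux=-3, then ((aux * 0) == min(a, aux)) is false, then b=1, then returns -1; compute2 runs tmp=-1, then aux=3, then (((aux - a) * max(tmp, 9)) > (-6 * tmp)) is true, then aux=-3, then (!(min(a, aux) != (aux * 0))) is false, then b=1, then returns -1; both end at -1.
Sweeping the whole domain (64 inputs) finds no disagreement.
verdict: equivalent


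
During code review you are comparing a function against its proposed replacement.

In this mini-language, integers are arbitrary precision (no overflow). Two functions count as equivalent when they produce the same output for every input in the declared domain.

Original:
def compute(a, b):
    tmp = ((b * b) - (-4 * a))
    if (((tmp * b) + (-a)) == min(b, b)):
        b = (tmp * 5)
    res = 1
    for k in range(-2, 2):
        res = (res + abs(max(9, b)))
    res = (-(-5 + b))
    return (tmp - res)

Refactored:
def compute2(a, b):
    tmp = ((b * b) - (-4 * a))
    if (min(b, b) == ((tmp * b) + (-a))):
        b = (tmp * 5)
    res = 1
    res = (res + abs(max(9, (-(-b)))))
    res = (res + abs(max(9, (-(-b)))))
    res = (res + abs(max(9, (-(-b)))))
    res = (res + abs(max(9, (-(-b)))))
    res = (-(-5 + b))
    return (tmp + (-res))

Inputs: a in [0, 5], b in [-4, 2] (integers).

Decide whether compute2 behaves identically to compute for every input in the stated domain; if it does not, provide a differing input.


This is a faithful refactor — loop structure differs; and local variable names differ; and constant usage differs; and min/max/abs usage differs; and statement counts differ; and arithmetic usage differs, but the computed results match everywhere.
As a probe, take a=5, b=-3: compute runs tmp = 29; (((tmp * b) + (-a)) == min(b, b)) -> false; res = 1; [k=-2]; res = 10; [k=-1]; res = 19; [k=0]; res = 28; [k=1]; res = 37; res = 8; return 21; compute2 runs tmp = 29; (min(b, b) == ((tmp * b) + (-a))) -> false; res = 1; res = 10; res = 19; res = 28; res = 37; res = 8; return 21; both end at 21.
Sweeping the whole domain (42 inputs) finds no disagreement.
verdict: equivalent


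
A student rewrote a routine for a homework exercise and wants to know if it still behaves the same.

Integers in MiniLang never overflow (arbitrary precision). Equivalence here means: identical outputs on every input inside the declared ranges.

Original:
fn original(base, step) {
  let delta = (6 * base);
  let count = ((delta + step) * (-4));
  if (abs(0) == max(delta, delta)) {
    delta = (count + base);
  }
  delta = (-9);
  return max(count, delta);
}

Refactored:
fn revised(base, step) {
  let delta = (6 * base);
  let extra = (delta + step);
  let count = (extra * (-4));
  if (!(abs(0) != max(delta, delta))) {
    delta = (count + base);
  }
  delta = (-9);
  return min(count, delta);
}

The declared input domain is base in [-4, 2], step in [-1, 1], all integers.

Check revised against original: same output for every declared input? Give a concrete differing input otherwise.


Run the pair on base=-4, step=-1.
original: delta = -24; count = 100; (abs(0) == max(delta, delta)) -> false; delta = -9; return 100
revised: delta = -24; extra = -25; count = 100; (!(abs(0) != max(delta, delta))) -> false; delta = -9; return -9
100 against -9: the behavior changed.
verdict: not equivalent; witness: base=-4, step=-1


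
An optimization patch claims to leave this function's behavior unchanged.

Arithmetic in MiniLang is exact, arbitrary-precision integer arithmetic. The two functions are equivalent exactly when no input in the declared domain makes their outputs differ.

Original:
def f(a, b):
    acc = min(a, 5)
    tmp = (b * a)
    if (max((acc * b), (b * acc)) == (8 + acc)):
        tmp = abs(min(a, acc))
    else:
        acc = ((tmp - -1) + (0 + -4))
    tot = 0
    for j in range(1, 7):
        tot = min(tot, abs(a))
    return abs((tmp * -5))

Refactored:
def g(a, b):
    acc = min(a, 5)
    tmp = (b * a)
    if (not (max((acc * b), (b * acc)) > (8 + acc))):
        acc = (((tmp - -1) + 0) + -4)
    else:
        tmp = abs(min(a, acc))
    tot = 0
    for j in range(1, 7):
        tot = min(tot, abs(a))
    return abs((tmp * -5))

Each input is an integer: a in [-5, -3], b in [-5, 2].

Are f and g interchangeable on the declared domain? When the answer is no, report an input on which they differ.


These are not equivalent — on a=-5, b=-5 the outputs split (125 vs 25).
f: acc becomes -5; next tmp becomes 25; next (max((acc * b), (b * acc)) == (8 + acc)) evaluates to false; next acc becomes 22; next tot becomes 0; next at j=1:; next tot becomes 0; next at j=2:; next tot becomes 0; next at j=3:; next tot becomes 0; next at j=4:; next tot becomes 0; next at j=5:; next tot becomes 0; next at j=6:; next tot becomes 0; next final value 125
g: acc becomes -5; next tmp becomes 25; next (not (max((acc * b), (b * acc)) > (8 + acc))) evaluates to false; next tmp becomes 5; next tot becomes 0; next at j=1:; next tot becomes 0; next at j=2:; next tot becomes 0; next at j=3:; next tot becomes 0; next at j=4:; next tot becomes 0; next at j=5:; next tot becomes 0; next at j=6:; next tot becomes 0; next final value 25
verdict: not equivalent; witness: a=-5, b=-5


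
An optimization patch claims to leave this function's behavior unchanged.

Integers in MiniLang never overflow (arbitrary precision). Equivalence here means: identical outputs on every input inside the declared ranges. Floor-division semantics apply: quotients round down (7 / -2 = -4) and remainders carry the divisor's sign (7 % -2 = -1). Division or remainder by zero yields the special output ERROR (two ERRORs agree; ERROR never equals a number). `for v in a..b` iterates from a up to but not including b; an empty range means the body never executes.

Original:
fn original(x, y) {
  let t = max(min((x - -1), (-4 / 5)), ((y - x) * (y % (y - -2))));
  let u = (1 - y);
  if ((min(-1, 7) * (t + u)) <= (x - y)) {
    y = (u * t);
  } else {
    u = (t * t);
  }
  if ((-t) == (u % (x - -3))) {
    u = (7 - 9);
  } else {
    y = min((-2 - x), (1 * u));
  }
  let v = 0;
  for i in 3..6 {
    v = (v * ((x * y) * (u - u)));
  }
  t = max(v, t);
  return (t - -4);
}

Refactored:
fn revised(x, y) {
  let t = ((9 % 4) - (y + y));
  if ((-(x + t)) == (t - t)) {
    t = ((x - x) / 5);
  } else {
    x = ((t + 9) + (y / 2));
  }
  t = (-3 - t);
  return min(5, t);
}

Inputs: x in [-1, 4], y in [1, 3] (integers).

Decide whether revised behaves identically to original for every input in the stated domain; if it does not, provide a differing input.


Evaluate both at x=-1, y=1.
original: t=2, then u=0, then ((min(-1, 7) * (t + u)) <= (x - y)) is true, then y=0, then ((-t) == (u % (x - -3))) is false, then y=-1, then v=0, then (i=3), then v=0, then (i=4), then v=0, then (i=5), then v=0, then t=2, then returns 6
revised: t=-1, then ((-(x + t)) == (t - t)) is false, then x=8, then t=-2, then returns -2
6 against -2: the behavior changed.
verdict: not equivalent; witness: x=-1, y=1


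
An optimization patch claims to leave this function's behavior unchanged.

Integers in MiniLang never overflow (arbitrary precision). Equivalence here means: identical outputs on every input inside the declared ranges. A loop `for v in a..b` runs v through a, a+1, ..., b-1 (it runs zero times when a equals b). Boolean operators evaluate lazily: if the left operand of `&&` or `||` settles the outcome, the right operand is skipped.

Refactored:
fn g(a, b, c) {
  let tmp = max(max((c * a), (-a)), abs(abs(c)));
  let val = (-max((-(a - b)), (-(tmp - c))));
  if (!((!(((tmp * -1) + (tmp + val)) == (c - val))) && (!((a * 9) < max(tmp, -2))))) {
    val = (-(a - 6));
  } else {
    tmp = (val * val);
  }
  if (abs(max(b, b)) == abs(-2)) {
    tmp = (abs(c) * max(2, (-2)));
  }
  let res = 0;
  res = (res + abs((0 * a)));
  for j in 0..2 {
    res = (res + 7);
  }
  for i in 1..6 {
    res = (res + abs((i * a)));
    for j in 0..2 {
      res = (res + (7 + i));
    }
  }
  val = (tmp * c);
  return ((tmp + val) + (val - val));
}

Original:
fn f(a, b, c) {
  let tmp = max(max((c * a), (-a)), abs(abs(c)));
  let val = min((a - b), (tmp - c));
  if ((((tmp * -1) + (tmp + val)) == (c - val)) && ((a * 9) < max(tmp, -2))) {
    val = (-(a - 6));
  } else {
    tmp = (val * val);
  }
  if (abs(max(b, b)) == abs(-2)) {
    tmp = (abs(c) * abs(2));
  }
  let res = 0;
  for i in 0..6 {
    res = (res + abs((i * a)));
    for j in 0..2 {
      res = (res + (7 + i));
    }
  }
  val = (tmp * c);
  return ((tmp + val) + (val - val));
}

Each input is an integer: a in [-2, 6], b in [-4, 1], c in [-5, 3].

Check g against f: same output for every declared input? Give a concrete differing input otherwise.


The rewrite breaks on a=-2, b=-4, c=-5, where the results are -16 and -40.
f: tmp becomes 10; next val becomes 2; next ((((tmp * -1) + (tmp + val)) == (c - val)) && ((a * 9) < max(tmp, -2))) evaluates to false; next tmp becomes 4; next (abs(max(b, b)) == abs(-2)) evaluates to false; next res becomes 0; next at i=0:; next res becomes 0; next at j=0:; next res becomes 7; next at j=1:; next res becomes 14; next at i=1:; next res becomes 16; next at j=0:; next res becomes 24; next at j=1:; next res becomes 32; next at i=2:; next res becomes 36; next at j=0:; next res becomes 45; next at j=1:; next res becomes 54; next at i=3:; next res becomes 60; next at j=0:; next res becomes 70; next at j=1:; next res becomes 80; next at i=4:; next res becomes 88; next at j=0:; next res becomes 99; next at j=1:; next res becomes 110; next at i=5:; next res becomes 120; next at j=0:; next res becomes 132; next at j=1:; next res becomes 144; next val becomes -20; next final value -16
g: tmp becomes 10; next val becomes 2; next (!((!(((tmp * -1) + (tmp + val)) == (c - val))) && (!((a * 9) < max(tmp, -2))))) evaluates to true; next val becomes 8; next (abs(max(b, b)) == abs(-2)) evaluates to false; next res becomes 0; next res becomes 0; next at j=0:; next res becomes 7; next at j=1:; next res becomes 14; next at i=1:; next res becomes 16; next at j=0:; next res becomes 24; next at j=1:; next res becomes 32; next at i=2:; next res becomes 36; next at j=0:; next res becomes 45; next at j=1:; next res becomes 54; next at i=3:; next res becomes 60; next at j=0:; next res becomes 70; next at j=1:; next res becomes 80; next at i=4:; next res becomes 88; next at j=0:; next res becomes 99; next at j=1:; next res becomes 110; next at i=5:; next res becomes 120; next at j=0:; next res becomes 132; next at j=1:; next res becomes 144; next val becomes -50; next final value -40
verdict: not equivalent; witness: a=-2, b=-4, c=-5


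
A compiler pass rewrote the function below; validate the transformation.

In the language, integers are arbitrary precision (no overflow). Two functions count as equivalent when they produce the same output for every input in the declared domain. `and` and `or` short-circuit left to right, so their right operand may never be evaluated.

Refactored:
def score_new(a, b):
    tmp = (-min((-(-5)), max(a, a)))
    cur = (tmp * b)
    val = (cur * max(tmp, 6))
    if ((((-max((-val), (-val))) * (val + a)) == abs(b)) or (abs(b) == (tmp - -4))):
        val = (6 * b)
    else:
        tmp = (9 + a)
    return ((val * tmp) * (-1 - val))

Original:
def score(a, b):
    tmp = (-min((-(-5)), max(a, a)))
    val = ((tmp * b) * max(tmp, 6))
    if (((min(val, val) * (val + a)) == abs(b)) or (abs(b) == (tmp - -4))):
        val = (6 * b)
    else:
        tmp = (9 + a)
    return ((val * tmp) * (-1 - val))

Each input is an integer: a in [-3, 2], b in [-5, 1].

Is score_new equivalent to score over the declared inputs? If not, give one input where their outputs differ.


Side by side, the visible changes include: min/max/abs usage differs; statement counts differ; local variable names differ.
One worked example (a=-1, b=1) — score: tmp=1, then val=6, then (((min(val, val) * (val + a)) == abs(b)) or (abs(b) == (tmp - -4))) is false, then tmp=8, then returns -336; score_new: tmp=1, then cur=1, then val=6, then ((((-max((-val), (-val))) * (val + a)) == abs(b)) or (abs(b) == (tmp - -4))) is false, then tmp=8, then returns -336; agreement on -336.
An exhaustive pass over the 42 declared inputs shows identical outputs.
verdict: equivalent
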